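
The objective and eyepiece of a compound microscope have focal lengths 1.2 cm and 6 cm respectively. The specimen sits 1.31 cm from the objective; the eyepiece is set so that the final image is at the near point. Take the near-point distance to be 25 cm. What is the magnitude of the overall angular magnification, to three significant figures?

Objective: 1/d_i = 1/f_obj - 1/d_o = 1/1.2 - 1/1.31 = 0.06997 cm^-1, so d_i = 14.291 cm.
m_obj = -d_i/d_o = -14.291/1.31 = -10.909.
Eyepiece angular magnification (image at near point): M_eye = 1 + D/f_e = 1 + 25/6 = 5.167.
Overall M = m_obj x M_eye = (-10.909)(5.167) = -56.36.
|M| = 56.36.

56.4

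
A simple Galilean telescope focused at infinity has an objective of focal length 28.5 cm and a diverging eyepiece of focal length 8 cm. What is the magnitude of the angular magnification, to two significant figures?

3.6

|M| = f_obj/|f_eye| = 28.5/8 = 3.562.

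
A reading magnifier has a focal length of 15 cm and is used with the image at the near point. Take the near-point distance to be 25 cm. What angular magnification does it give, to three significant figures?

M = 1 + D/f = 1 + 25/15 = 2.667.

2.67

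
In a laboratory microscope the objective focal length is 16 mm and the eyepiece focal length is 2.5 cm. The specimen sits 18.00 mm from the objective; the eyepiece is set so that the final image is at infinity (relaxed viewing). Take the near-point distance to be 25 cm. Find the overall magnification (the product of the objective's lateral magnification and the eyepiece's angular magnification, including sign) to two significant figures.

-80

Convert to cm: f_obj = 16 mm = 1.6 cm; d_o = 18.00 mm = 1.80 cm.
Objective: 1/d_i = 1/f_obj - 1/d_o = 1/1.6 - 1/1.80 = 0.06944 cm^-1, so d_i = 14.400 cm.
m_obj = -d_i/d_o = -14.400/1.80 = -8.000.
Eyepiece angular magnification (image at infinity): M_eye = D/f_e = 25/2.5 = 10.000.
Overall M = m_obj x M_eye = (-8.000)(10.000) = -80.00.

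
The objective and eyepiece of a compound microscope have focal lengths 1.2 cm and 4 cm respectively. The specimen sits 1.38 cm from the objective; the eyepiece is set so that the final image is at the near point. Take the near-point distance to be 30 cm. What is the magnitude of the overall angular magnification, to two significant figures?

Objective: 1/d_i = 1/f_obj - 1/d_o = 1/1.2 - 1/1.38 = 0.10870 cm^-1, so d_i = 9.200 cm.
m_obj = -d_i/d_o = -9.200/1.38 = -6.667.
Eyepiece angular magnification (image at near point): M_eye = 1 + D/f_e = 1 + 30/4 = 8.500.
Overall M = m_obj x M_eye = (-6.667)(8.500) = -56.67.
|M| = 56.67.

57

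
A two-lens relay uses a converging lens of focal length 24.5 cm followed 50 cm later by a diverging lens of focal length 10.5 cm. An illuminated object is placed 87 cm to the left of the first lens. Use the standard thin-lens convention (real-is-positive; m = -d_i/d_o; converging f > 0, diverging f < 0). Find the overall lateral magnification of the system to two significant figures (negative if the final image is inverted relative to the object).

-0.16

Applying the thin-lens equation to the first lens, 1/24.5 = 1/87 + 1/d_i1, which gives d_i1 = 34.104 cm.
Its lateral magnification is m_1 = -d_i1/d_o1 = -(34.104)/87 = -0.3920.
Object distance for lens 2: d_o2 = 50 - 34.104 = 15.896 cm.
Applying the thin-lens equation again with f_2 = -10.5 cm and d_o2 = 15.896 cm gives d_i2 = -6.323 cm.
m_2 = -(-6.323)/(15.896) = 0.3978.
Overall magnification: m = m_1 m_2 = -0.1559.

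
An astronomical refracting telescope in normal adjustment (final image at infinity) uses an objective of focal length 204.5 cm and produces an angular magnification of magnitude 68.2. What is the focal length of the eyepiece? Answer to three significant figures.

3.00 cm

|M| = f_obj/f_eye, so f_eye = f_obj/|M| = 204.5/68.2 = 2.999 cm.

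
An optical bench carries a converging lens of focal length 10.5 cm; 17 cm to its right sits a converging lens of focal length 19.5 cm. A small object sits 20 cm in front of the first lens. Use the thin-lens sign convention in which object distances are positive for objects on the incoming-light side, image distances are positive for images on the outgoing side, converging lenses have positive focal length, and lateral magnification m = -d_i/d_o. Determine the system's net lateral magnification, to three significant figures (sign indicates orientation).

Lens 1: 1/d_i1 = 1/f_1 - 1/d_o1 = 1/10.5 - 1/20 = 0.04524 cm^-1, so d_i1 = 22.105 cm.
m_1 = -(22.105)/20 = -1.1053.
This image would form 22.105 cm past lens 1, i.e. 5.105 cm beyond lens 2, so it is a virtual object for lens 2: d_o2 = 17 - 22.105 = -5.105 cm.
Lens 2: 1/d_i2 = 1/f_2 - 1/d_o2 = 1/19.5 - 1/(-5.105) = 0.24716 cm^-1, so d_i2 = 4.046 cm.
m_2 = -(4.046)/(-5.105) = 0.7925.
Overall magnification: m = m_1 m_2 = -0.8759.

-0.876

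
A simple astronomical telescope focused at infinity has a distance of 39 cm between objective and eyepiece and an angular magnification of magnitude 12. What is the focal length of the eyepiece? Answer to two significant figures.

In normal adjustment the tube length equals f_obj + f_eye and |M| = f_obj/f_eye.
So f_obj = 12 f_eye and 12 f_eye + f_eye = 39 cm, giving f_eye = 39/13 = 3.000 cm and f_obj = 36.000 cm.

3.0 cm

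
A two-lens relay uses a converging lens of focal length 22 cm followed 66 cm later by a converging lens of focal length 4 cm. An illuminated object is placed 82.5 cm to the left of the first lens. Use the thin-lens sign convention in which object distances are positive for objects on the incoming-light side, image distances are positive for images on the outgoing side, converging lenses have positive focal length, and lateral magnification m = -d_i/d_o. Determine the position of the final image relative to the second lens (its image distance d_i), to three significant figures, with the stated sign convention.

4.50 cm

Lens 1: 1/d_i1 = 1/f_1 - 1/d_o1 = 1/22 - 1/82.5 = 0.03333 cm^-1, so d_i1 = 30.000 cm.
That image sits 36.000 cm in front of the second lens, so d_o2 = 36.000 cm.
Lens 2: 1/d_i2 = 1/f_2 - 1/d_o2 = 1/4 - 1/(36.000) = 0.22222 cm^-1, so d_i2 = 4.500 cm.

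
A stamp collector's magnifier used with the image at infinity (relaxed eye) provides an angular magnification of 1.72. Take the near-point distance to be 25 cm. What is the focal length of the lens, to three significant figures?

For the image at infinity, M = D/f.
f = D/M = 25/1.72 = 14.535 cm.

14.5 cm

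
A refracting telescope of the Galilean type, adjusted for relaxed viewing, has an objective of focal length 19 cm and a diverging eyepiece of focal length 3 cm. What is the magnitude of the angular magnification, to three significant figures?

|M| = f_obj/|f_eye| = 19/3 = 6.333.

6.33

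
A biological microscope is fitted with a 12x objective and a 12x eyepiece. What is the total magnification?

The overall magnification of a compound microscope is the product of the objective and eyepiece magnifications:
M = M_obj x M_eye = 12 x 12 = 144.

144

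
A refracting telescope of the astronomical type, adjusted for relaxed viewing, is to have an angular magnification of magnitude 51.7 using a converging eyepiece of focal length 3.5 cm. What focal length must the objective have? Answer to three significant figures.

|M| = f_obj/|f_eye|, so f_obj = |M| x |f_eye| = 51.7 x 3.5 = 180.950 cm.

181 cm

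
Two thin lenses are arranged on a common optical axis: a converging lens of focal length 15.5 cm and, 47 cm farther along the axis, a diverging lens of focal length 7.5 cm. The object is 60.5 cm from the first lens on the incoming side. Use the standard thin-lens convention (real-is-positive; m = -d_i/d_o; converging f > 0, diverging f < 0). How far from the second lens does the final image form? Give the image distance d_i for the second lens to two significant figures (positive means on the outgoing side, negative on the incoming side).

Lens 1: 1/d_i1 = 1/f_1 - 1/d_o1 = 1/15.5 - 1/60.5 = 0.04799 cm^-1, so d_i1 = 20.839 cm.
That image sits 26.161 cm in front of the second lens, so d_o2 = 26.161 cm.
Lens 2: 1/d_i2 = 1/f_2 - 1/d_o2 = 1/(-7.5) - 1/(26.161) = -0.17156 cm^-1, so d_i2 = -5.829 cm.

-5.8 cm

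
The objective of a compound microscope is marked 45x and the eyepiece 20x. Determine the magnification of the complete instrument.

The overall magnification of a compound microscope is the product of the objective and eyepiece magnifications:
M = M_obj x M_eye = 45 x 20 = 900.

900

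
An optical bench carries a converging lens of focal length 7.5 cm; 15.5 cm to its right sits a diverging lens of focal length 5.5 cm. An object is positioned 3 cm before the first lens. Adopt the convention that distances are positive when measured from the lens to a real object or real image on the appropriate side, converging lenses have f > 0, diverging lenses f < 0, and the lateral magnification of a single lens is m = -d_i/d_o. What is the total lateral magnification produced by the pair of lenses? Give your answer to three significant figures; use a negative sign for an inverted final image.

0.353

First lens: d_i1 = 1/(1/7.5 - 1/3) = -5.000 cm.
m_1 = -(-5.000)/3 = 1.6667.
The intermediate image is virtual, 5.000 cm to the left of lens 1, so d_o2 = L - d_i1 = 15.5 - (-5.000) = 20.500 cm.
Second lens: d_i2 = 1/(1/(-5.5) - 1/(20.500)) = -4.337 cm.
m_2 = -(-4.337)/(20.500) = 0.2115.
Total m = m_1 x m_2 = (1.6667)(0.2115) = 0.3526.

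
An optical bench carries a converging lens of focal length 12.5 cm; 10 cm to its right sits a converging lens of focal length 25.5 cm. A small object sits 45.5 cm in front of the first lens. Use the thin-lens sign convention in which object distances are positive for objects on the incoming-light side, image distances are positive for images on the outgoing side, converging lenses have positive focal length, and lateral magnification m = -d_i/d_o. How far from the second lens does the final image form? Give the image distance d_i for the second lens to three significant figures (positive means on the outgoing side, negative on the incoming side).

5.64 cm

Lens 1: 1/d_i1 = 1/f_1 - 1/d_o1 = 1/12.5 - 1/45.5 = 0.05802 cm^-1, so d_i1 = 17.235 cm.
Since 17.235 cm > 10 cm, the first image lies past the second lens and serves as a virtual object: d_o2 = L - d_i1 = -7.235 cm.
Lens 2: 1/d_i2 = 1/f_2 - 1/d_o2 = 1/25.5 - 1/(-7.235) = 0.17744 cm^-1, so d_i2 = 5.636 cm.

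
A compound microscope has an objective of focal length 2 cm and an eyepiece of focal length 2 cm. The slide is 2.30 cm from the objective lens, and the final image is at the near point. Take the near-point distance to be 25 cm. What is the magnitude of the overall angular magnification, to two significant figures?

90

Objective: 1/d_i = 1/f_obj - 1/d_o = 1/2 - 1/2.30 = 0.06522 cm^-1, so d_i = 15.333 cm.
m_obj = -d_i/d_o = -15.333/2.30 = -6.667.
Eyepiece angular magnification (image at near point): M_eye = 1 + D/f_e = 1 + 25/2 = 13.500.
Overall M = m_obj x M_eye = (-6.667)(13.500) = -90.00.
|M| = 90.00.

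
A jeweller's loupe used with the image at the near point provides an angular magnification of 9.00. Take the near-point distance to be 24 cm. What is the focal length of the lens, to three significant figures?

For the image at the near point, M = 1 + D/f.
f = D/(M - 1) = 24/(9.0 - 1) = 3.000 cm.

3.00 cm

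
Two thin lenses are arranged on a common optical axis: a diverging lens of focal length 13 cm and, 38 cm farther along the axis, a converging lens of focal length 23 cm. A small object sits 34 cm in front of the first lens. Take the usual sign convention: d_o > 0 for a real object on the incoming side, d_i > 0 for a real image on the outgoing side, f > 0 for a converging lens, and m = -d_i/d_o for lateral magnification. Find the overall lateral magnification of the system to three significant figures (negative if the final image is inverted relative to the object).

Lens 1: 1/d_i1 = 1/f_1 - 1/d_o1 = 1/(-13) - 1/34 = -0.10633 cm^-1, so d_i1 = -9.404 cm.
m_1 = -(-9.404)/34 = 0.2766.
The intermediate image is virtual, 9.404 cm to the left of lens 1, so d_o2 = L - d_i1 = 38 - (-9.404) = 47.404 cm.
Lens 2: 1/d_i2 = 1/f_2 - 1/d_o2 = 1/23 - 1/(47.404) = 0.02238 cm^-1, so d_i2 = 44.677 cm.
m_2 = -(44.677)/(47.404) = -0.9425.
Total m = m_1 x m_2 = (0.2766)(-0.9425) = -0.2607.

-0.261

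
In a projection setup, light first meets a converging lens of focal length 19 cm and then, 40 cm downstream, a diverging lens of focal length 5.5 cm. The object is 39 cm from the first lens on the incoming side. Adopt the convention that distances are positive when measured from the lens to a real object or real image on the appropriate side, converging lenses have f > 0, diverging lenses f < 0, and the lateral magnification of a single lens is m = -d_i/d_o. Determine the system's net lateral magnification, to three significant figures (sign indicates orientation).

First lens: d_i1 = 1/(1/19 - 1/39) = 37.050 cm.
m_1 = -(37.050)/39 = -0.9500.
Object distance for lens 2: d_o2 = 40 - 37.050 = 2.950 cm.
Second lens: d_i2 = 1/(1/(-5.5) - 1/(2.950)) = -1.920 cm.
m_2 = -(-1.920)/(2.950) = 0.6509.
The system's lateral magnification is m_1 m_2 = (-0.9500)(0.6509) = -0.6183.

-0.618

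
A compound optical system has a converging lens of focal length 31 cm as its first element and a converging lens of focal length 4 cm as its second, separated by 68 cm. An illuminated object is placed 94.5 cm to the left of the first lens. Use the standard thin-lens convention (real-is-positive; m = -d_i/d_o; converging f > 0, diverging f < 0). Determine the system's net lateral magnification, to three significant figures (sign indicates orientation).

0.109

First lens: d_i1 = 1/(1/31 - 1/94.5) = 46.134 cm.
m_1 = -(46.134)/94.5 = -0.4882.
That image sits 21.866 cm in front of the second lens, so d_o2 = 21.866 cm.
Second lens: d_i2 = 1/(1/4 - 1/(21.866)) = 4.896 cm.
m_2 = -(4.896)/(21.866) = -0.2239.
The system's lateral magnification is m_1 m_2 = (-0.4882)(-0.2239) = 0.1093.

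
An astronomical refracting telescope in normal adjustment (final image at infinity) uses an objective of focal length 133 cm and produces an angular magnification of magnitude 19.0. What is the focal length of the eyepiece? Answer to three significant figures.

|M| = f_obj/f_eye, so f_eye = f_obj/|M| = 133/19.0 = 7.000 cm.

7.00 cm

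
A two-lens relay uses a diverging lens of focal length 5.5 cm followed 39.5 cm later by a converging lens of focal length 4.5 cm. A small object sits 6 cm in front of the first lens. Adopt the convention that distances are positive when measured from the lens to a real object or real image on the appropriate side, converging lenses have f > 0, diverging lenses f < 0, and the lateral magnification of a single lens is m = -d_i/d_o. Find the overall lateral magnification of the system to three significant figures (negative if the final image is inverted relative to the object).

Applying the thin-lens equation to the first lens, 1/(-5.5) = 1/6 + 1/d_i1, which gives d_i1 = -2.870 cm.
Its lateral magnification is m_1 = -d_i1/d_o1 = -(-2.870)/6 = 0.4783.
The intermediate image is virtual, 2.870 cm to the left of lens 1, so d_o2 = L - d_i1 = 39.5 - (-2.870) = 42.370 cm.
Applying the thin-lens equation again with f_2 = 4.5 cm and d_o2 = 42.370 cm gives d_i2 = 5.035 cm.
m_2 = -(5.035)/(42.370) = -0.1188.
Overall magnification: m = m_1 m_2 = -0.0568.

-0.0568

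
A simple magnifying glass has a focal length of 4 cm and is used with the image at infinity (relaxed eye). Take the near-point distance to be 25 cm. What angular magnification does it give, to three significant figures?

M = D/f = 25/4 = 6.250.

6.25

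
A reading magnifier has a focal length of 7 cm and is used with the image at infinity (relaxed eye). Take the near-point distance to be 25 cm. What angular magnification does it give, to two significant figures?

3.6

M = D/f = 25/7 = 3.571.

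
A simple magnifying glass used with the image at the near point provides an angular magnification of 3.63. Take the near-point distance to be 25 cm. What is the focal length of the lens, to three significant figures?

For the image at the near point, M = 1 + D/f.
f = D/(M - 1) = 25/(3.63 - 1) = 9.506 cm.

9.51 cm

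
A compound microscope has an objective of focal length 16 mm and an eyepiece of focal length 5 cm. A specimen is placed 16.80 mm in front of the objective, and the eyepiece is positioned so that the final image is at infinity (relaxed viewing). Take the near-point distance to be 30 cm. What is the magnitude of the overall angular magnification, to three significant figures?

Convert to cm: f_obj = 16 mm = 1.6 cm; d_o = 16.80 mm = 1.68 cm.
Objective: 1/d_i = 1/f_obj - 1/d_o = 1/1.6 - 1/1.68 = 0.02976 cm^-1, so d_i = 33.600 cm.
m_obj = -d_i/d_o = -33.600/1.68 = -20.000.
Eyepiece angular magnification (image at infinity): M_eye = D/f_e = 30/5 = 6.000.
Overall M = m_obj x M_eye = (-20.000)(6.000) = -120.00.
|M| = 120.00.

120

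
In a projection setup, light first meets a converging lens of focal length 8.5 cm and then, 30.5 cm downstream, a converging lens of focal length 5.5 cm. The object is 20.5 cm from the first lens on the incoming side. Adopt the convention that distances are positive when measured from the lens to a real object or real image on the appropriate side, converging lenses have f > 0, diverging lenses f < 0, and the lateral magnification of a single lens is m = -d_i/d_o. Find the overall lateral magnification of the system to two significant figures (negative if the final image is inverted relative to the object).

First lens: d_i1 = 1/(1/8.5 - 1/20.5) = 14.521 cm.
m_1 = -(14.521)/20.5 = -0.7083.
That image sits 15.979 cm in front of the second lens, so d_o2 = 15.979 cm.
Second lens: d_i2 = 1/(1/5.5 - 1/(15.979)) = 8.387 cm.
m_2 = -(8.387)/(15.979) = -0.5249.
Total m = m_1 x m_2 = (-0.7083)(-0.5249) = 0.3718.

0.37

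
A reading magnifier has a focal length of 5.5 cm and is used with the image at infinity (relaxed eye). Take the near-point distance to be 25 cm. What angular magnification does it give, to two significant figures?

4.5

M = D/f = 25/5.5 = 4.545.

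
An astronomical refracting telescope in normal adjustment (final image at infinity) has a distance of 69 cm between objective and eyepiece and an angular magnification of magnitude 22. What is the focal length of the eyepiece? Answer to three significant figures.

3.00 cm

In normal adjustment the tube length equals f_obj + f_eye and |M| = f_obj/f_eye.
So f_obj = 22 f_eye and 22 f_eye + f_eye = 69 cm, giving f_eye = 69/23 = 3.000 cm and f_obj = 66.000 cm.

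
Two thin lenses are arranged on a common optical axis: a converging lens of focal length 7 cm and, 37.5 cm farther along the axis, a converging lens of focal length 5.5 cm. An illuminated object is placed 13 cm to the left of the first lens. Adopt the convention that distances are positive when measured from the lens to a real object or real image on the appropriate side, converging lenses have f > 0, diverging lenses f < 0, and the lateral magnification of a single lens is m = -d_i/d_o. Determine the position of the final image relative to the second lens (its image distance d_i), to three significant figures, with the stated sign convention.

7.30 cm

Lens 1: 1/d_i1 = 1/f_1 - 1/d_o1 = 1/7 - 1/13 = 0.06593 cm^-1, so d_i1 = 15.167 cm.
Object distance for lens 2: d_o2 = 37.5 - 15.167 = 22.333 cm.
Lens 2: 1/d_i2 = 1/f_2 - 1/d_o2 = 1/5.5 - 1/(22.333) = 0.13704 cm^-1, so d_i2 = 7.297 cm.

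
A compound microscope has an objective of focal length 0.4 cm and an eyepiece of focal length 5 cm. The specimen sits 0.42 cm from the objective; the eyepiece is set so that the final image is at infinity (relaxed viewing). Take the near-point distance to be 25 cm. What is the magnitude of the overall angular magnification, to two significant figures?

100

Objective: 1/d_i = 1/f_obj - 1/d_o = 1/0.4 - 1/0.42 = 0.11905 cm^-1, so d_i = 8.400 cm.
m_obj = -d_i/d_o = -8.400/0.42 = -20.000.
Eyepiece angular magnification (image at infinity): M_eye = D/f_e = 25/5 = 5.000.
Overall M = m_obj x M_eye = (-20.000)(5.000) = -100.00.
|M| = 100.00.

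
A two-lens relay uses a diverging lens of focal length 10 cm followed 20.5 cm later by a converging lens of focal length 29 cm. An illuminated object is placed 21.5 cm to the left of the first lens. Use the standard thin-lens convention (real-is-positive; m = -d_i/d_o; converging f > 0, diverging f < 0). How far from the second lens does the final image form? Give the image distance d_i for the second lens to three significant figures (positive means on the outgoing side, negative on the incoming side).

-473 cm

First lens: d_i1 = 1/(1/(-10) - 1/21.5) = -6.825 cm.
With d_i1 < 0 the first image is virtual and lies on the object side; the object distance for lens 2 is d_o2 = 20.5 - (-6.825) = 27.325 cm.
Second lens: d_i2 = 1/(1/29 - 1/(27.325)) = -473.209 cm.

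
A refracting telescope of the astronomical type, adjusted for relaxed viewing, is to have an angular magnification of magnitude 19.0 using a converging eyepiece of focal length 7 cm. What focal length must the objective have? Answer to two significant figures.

|M| = f_obj/|f_eye|, so f_obj = |M| x |f_eye| = 19.0 x 7 = 133.000 cm.

130 cm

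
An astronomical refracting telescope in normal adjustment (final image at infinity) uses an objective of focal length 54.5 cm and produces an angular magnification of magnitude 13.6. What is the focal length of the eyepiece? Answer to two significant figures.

|M| = f_obj/f_eye, so f_eye = f_obj/|M| = 54.5/13.6 = 4.007 cm.

4.0 cm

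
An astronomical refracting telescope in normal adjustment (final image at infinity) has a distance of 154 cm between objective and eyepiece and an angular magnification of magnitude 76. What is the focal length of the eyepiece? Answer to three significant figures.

In normal adjustment the tube length equals f_obj + f_eye and |M| = f_obj/f_eye.
So f_obj = 76 f_eye and 76 f_eye + f_eye = 154 cm, giving f_eye = 154/77 = 2.000 cm and f_obj = 152.000 cm.

2.00 cm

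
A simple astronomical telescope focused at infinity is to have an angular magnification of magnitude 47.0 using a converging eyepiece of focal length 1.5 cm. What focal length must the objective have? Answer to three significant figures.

|M| = f_obj/|f_eye|, so f_obj = |M| x |f_eye| = 47.0 x 1.5 = 70.500 cm.

70.5 cm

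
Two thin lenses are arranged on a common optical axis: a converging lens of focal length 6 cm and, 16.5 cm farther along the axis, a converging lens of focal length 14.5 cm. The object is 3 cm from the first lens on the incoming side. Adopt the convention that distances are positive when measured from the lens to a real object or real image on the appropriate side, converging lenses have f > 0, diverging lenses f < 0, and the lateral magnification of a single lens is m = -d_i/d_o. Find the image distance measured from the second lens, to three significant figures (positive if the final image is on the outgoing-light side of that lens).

First lens: d_i1 = 1/(1/6 - 1/3) = -6.000 cm.
With d_i1 < 0 the first image is virtual and lies on the object side; the object distance for lens 2 is d_o2 = 16.5 - (-6.000) = 22.500 cm.
Second lens: d_i2 = 1/(1/14.5 - 1/(22.500)) = 40.781 cm.

40.8 cm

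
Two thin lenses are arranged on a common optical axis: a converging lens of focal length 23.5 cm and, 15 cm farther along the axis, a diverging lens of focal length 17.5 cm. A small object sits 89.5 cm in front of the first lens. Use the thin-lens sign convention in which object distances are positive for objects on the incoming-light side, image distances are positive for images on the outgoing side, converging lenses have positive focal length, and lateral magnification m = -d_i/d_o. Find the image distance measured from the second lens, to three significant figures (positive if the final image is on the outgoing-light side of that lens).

467 cm

First lens: d_i1 = 1/(1/23.5 - 1/89.5) = 31.867 cm.
Since 31.867 cm > 15 cm, the first image lies past the second lens and serves as a virtual object: d_o2 = L - d_i1 = -16.867 cm.
Second lens: d_i2 = 1/(1/(-17.5) - 1/(-16.867)) = 466.632 cm.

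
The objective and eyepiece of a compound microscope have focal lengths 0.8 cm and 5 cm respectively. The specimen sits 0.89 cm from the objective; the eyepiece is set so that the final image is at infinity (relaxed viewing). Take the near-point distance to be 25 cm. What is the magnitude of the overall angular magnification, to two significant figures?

44

Objective: 1/d_i = 1/f_obj - 1/d_o = 1/0.8 - 1/0.89 = 0.12640 cm^-1, so d_i = 7.911 cm.
m_obj = -d_i/d_o = -7.911/0.89 = -8.889.
Eyepiece angular magnification (image at infinity): M_eye = D/f_e = 25/5 = 5.000.
Overall M = m_obj x M_eye = (-8.889)(5.000) = -44.44.
|M| = 44.44.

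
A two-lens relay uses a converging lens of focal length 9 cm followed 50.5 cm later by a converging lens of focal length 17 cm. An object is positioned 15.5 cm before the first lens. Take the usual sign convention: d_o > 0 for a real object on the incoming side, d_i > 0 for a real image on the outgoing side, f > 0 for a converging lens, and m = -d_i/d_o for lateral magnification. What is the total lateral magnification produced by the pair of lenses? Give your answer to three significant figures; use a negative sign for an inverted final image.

First lens: d_i1 = 1/(1/9 - 1/15.5) = 21.462 cm.
m_1 = -(21.462)/15.5 = -1.3846.
That image sits 29.038 cm in front of the second lens, so d_o2 = 29.038 cm.
Second lens: d_i2 = 1/(1/17 - 1/(29.038)) = 41.006 cm.
m_2 = -(41.006)/(29.038) = -1.4121.
Total m = m_1 x m_2 = (-1.3846)(-1.4121) = 1.9553.

1.96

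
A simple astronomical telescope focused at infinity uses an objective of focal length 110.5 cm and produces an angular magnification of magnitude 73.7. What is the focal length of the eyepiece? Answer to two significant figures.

1.5 cm

|M| = f_obj/f_eye, so f_eye = f_obj/|M| = 110.5/73.7 = 1.499 cm.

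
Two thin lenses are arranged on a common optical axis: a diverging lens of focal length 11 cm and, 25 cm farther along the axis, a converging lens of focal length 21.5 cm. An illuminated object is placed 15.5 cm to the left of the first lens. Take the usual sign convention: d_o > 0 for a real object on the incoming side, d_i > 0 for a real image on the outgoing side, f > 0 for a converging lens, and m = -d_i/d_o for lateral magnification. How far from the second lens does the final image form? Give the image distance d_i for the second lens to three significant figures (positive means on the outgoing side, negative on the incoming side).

First lens: d_i1 = 1/(1/(-11) - 1/15.5) = -6.434 cm.
With d_i1 < 0 the first image is virtual and lies on the object side; the object distance for lens 2 is d_o2 = 25 - (-6.434) = 31.434 cm.
Second lens: d_i2 = 1/(1/21.5 - 1/(31.434)) = 68.032 cm.

68.0 cm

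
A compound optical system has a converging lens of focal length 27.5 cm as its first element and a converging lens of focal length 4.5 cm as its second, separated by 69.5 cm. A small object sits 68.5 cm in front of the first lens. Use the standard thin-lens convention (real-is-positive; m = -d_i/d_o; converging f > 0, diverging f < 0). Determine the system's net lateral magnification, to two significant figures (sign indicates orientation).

Lens 1: 1/d_i1 = 1/f_1 - 1/d_o1 = 1/27.5 - 1/68.5 = 0.02177 cm^-1, so d_i1 = 45.945 cm.
m_1 = -(45.945)/68.5 = -0.6707.
The intermediate image is 45.945 cm to the right of lens 1, so d_o2 = L - d_i1 = 69.5 - 45.945 = 23.555 cm.
Lens 2: 1/d_i2 = 1/f_2 - 1/d_o2 = 1/4.5 - 1/(23.555) = 0.17977 cm^-1, so d_i2 = 5.563 cm.
m_2 = -(5.563)/(23.555) = -0.2362.
The system's lateral magnification is m_1 m_2 = (-0.6707)(-0.2362) = 0.1584.

0.16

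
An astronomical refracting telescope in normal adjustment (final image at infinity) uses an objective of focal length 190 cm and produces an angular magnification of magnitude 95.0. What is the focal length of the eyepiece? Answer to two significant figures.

2.0 cm

|M| = f_obj/f_eye, so f_eye = f_obj/|M| = 190/95.0 = 2.000 cm.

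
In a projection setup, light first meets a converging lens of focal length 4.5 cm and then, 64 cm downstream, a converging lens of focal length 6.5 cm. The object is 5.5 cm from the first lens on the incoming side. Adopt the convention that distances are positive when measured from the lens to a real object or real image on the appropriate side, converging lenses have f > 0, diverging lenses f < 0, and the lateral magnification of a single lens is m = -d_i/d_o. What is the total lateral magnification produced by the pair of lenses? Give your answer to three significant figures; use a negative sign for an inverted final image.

Lens 1: 1/d_i1 = 1/f_1 - 1/d_o1 = 1/4.5 - 1/5.5 = 0.04040 cm^-1, so d_i1 = 24.750 cm.
m_1 = -(24.750)/5.5 = -4.5000.
Object distance for lens 2: d_o2 = 64 - 24.750 = 39.250 cm.
Lens 2: 1/d_i2 = 1/f_2 - 1/d_o2 = 1/6.5 - 1/(39.250) = 0.12837 cm^-1, so d_i2 = 7.790 cm.
m_2 = -(7.790)/(39.250) = -0.1985.
The system's lateral magnification is m_1 m_2 = (-4.5000)(-0.1985) = 0.8931.

0.893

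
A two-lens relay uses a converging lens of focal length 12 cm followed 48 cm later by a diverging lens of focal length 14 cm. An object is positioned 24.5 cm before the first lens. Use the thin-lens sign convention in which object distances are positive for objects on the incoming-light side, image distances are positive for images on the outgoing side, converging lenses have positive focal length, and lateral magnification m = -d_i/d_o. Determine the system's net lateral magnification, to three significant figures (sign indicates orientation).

Applying the thin-lens equation to the first lens, 1/12 = 1/24.5 + 1/d_i1, which gives d_i1 = 23.520 cm.
Its lateral magnification is m_1 = -d_i1/d_o1 = -(23.520)/24.5 = -0.9600.
The intermediate image is 23.520 cm to the right of lens 1, so d_o2 = L - d_i1 = 48 - 23.520 = 24.480 cm.
Applying the thin-lens equation again with f_2 = -14 cm and d_o2 = 24.480 cm gives d_i2 = -8.906 cm.
m_2 = -(-8.906)/(24.480) = 0.3638.
Overall magnification: m = m_1 m_2 = -0.3493.

-0.349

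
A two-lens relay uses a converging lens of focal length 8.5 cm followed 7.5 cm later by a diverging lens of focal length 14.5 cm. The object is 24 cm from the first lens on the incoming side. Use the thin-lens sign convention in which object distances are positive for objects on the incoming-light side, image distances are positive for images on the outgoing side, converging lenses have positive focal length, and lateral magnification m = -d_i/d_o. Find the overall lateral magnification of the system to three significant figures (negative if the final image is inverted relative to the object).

-0.900

Lens 1: 1/d_i1 = 1/f_1 - 1/d_o1 = 1/8.5 - 1/24 = 0.07598 cm^-1, so d_i1 = 13.161 cm.
m_1 = -(13.161)/24 = -0.5484.
Since 13.161 cm > 7.5 cm, the first image lies past the second lens and serves as a virtual object: d_o2 = L - d_i1 = -5.661 cm.
Lens 2: 1/d_i2 = 1/f_2 - 1/d_o2 = 1/(-14.5) - 1/(-5.661) = 0.10767 cm^-1, so d_i2 = 9.287 cm.
m_2 = -(9.287)/(-5.661) = 1.6405.
Overall magnification: m = m_1 m_2 = -0.8996.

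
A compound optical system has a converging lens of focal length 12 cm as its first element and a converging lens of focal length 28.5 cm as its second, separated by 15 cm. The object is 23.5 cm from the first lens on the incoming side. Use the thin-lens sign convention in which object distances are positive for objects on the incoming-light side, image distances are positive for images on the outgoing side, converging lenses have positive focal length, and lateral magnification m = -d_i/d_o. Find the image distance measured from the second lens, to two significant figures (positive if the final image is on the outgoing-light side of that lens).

7.1 cm

Lens 1: 1/d_i1 = 1/f_1 - 1/d_o1 = 1/12 - 1/23.5 = 0.04078 cm^-1, so d_i1 = 24.522 cm.
Since 24.522 cm > 15 cm, the first image lies past the second lens and serves as a virtual object: d_o2 = L - d_i1 = -9.522 cm.
Lens 2: 1/d_i2 = 1/f_2 - 1/d_o2 = 1/28.5 - 1/(-9.522) = 0.14011 cm^-1, so d_i2 = 7.137 cm.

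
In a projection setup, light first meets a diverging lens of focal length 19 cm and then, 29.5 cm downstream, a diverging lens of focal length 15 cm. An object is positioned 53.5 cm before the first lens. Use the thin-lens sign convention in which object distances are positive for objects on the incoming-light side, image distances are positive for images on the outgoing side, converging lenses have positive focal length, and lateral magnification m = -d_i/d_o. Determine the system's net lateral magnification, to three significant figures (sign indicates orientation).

0.0672

Lens 1: 1/d_i1 = 1/f_1 - 1/d_o1 = 1/(-19) - 1/53.5 = -0.07132 cm^-1, so d_i1 = -14.021 cm.
m_1 = -(-14.021)/53.5 = 0.2621.
The intermediate image is virtual, 14.021 cm to the left of lens 1, so d_o2 = L - d_i1 = 29.5 - (-14.021) = 43.521 cm.
Lens 2: 1/d_i2 = 1/f_2 - 1/d_o2 = 1/(-15) - 1/(43.521) = -0.08964 cm^-1, so d_i2 = -11.155 cm.
m_2 = -(-11.155)/(43.521) = 0.2563.
Total m = m_1 x m_2 = (0.2621)(0.2563) = 0.0672.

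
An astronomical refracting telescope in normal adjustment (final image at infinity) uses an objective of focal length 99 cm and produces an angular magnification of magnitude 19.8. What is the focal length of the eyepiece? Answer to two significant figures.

|M| = f_obj/f_eye, so f_eye = f_obj/|M| = 99/19.8 = 5.000 cm.

5.0 cm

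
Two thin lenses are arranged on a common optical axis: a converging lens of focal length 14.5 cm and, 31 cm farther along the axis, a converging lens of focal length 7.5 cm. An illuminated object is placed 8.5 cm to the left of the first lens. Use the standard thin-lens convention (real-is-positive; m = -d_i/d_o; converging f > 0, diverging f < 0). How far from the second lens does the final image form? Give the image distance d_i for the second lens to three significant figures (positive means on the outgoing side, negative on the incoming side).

Lens 1: 1/d_i1 = 1/f_1 - 1/d_o1 = 1/14.5 - 1/8.5 = -0.04868 cm^-1, so d_i1 = -20.542 cm.
The intermediate image is virtual, 20.542 cm to the left of lens 1, so d_o2 = L - d_i1 = 31 - (-20.542) = 51.542 cm.
Lens 2: 1/d_i2 = 1/f_2 - 1/d_o2 = 1/7.5 - 1/(51.542) = 0.11393 cm^-1, so d_i2 = 8.777 cm.

8.78 cm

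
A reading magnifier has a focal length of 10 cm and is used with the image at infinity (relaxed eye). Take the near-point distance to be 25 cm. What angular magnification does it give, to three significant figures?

M = D/f = 25/10 = 2.500.

2.50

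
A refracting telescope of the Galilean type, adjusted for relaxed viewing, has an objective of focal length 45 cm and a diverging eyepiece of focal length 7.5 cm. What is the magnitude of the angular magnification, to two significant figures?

|M| = f_obj/|f_eye| = 45/7.5 = 6.000.

6.0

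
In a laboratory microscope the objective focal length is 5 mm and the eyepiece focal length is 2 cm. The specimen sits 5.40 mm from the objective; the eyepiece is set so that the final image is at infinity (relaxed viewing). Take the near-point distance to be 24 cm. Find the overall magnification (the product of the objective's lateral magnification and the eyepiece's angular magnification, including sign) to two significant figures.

Convert to cm: f_obj = 5 mm = 0.5 cm; d_o = 5.40 mm = 0.54 cm.
Objective: 1/d_i = 1/f_obj - 1/d_o = 1/0.5 - 1/0.54 = 0.14815 cm^-1, so d_i = 6.750 cm.
m_obj = -d_i/d_o = -6.750/0.54 = -12.500.
Eyepiece angular magnification (image at infinity): M_eye = D/f_e = 24/2 = 12.000.
Overall M = m_obj x M_eye = (-12.500)(12.000) = -150.00.

-150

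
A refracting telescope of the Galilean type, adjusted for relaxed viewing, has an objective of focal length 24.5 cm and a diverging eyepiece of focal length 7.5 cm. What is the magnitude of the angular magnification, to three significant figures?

3.27

|M| = f_obj/|f_eye| = 24.5/7.5 = 3.267.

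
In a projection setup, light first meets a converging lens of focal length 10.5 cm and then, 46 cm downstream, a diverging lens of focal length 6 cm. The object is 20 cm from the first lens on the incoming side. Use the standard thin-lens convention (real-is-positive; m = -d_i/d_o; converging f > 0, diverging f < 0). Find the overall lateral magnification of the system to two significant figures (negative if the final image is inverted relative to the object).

-0.22

First lens: d_i1 = 1/(1/10.5 - 1/20) = 22.105 cm.
m_1 = -(22.105)/20 = -1.1053.
Object distance for lens 2: d_o2 = 46 - 22.105 = 23.895 cm.
Second lens: d_i2 = 1/(1/(-6) - 1/(23.895)) = -4.796 cm.
m_2 = -(-4.796)/(23.895) = 0.2007.
Overall magnification: m = m_1 m_2 = -0.2218.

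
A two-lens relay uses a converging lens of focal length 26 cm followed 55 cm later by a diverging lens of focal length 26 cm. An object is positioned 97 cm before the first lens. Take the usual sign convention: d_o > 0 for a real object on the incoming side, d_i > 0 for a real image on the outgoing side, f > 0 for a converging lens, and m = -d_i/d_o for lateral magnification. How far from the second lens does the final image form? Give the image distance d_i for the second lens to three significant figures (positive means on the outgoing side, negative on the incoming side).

-11.1 cm

Applying the thin-lens equation to the first lens, 1/26 = 1/97 + 1/d_i1, which gives d_i1 = 35.521 cm.
That image sits 19.479 cm in front of the second lens, so d_o2 = 19.479 cm.
Applying the thin-lens equation again with f_2 = -26 cm and d_o2 = 19.479 cm gives d_i2 = -11.136 cm.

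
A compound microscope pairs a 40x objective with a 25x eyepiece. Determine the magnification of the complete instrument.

The overall magnification of a compound microscope is the product of the objective and eyepiece magnifications:
M = M_obj x M_eye = 40 x 25 = 1000.

1000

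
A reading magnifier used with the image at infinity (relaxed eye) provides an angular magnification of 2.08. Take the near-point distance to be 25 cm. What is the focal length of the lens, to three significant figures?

12.0 cm

For the image at infinity, M = D/f.
f = D/M = 25/2.08 = 12.019 cm.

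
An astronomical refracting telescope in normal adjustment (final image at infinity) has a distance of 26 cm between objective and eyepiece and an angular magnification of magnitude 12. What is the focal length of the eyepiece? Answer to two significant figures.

2.0 cm

In normal adjustment the tube length equals f_obj + f_eye and |M| = f_obj/f_eye.
So f_obj = 12 f_eye and 12 f_eye + f_eye = 26 cm, giving f_eye = 26/13 = 2.000 cm and f_obj = 24.000 cm.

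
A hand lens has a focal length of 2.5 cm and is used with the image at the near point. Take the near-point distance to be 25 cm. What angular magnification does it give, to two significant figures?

M = 1 + D/f = 1 + 25/2.5 = 11.000.

11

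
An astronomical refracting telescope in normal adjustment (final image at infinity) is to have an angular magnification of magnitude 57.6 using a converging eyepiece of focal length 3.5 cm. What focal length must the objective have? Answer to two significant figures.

200 cm

|M| = f_obj/|f_eye|, so f_obj = |M| x |f_eye| = 57.6 x 3.5 = 201.600 cm.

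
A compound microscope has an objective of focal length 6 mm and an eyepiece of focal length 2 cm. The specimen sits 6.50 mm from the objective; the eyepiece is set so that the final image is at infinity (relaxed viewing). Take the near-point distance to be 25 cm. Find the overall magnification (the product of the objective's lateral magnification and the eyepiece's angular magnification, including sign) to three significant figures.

-150

Convert to cm: f_obj = 6 mm = 0.6 cm; d_o = 6.50 mm = 0.65 cm.
Objective: 1/d_i = 1/f_obj - 1/d_o = 1/0.6 - 1/0.65 = 0.12821 cm^-1, so d_i = 7.800 cm.
m_obj = -d_i/d_o = -7.800/0.65 = -12.000.
Eyepiece angular magnification (image at infinity): M_eye = D/f_e = 25/2 = 12.500.
Overall M = m_obj x M_eye = (-12.000)(12.500) = -150.00.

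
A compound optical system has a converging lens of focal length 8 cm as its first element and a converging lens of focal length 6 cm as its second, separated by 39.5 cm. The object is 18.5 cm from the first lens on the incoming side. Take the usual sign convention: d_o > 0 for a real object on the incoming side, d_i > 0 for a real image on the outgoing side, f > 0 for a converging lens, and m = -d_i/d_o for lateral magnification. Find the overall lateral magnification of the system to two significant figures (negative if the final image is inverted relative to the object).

0.24

Lens 1: 1/d_i1 = 1/f_1 - 1/d_o1 = 1/8 - 1/18.5 = 0.07095 cm^-1, so d_i1 = 14.095 cm.
m_1 = -(14.095)/18.5 = -0.7619.
The intermediate image is 14.095 cm to the right of lens 1, so d_o2 = L - d_i1 = 39.5 - 14.095 = 25.405 cm.
Lens 2: 1/d_i2 = 1/f_2 - 1/d_o2 = 1/6 - 1/(25.405) = 0.12730 cm^-1, so d_i2 = 7.855 cm.
m_2 = -(7.855)/(25.405) = -0.3092.
Overall magnification: m = m_1 m_2 = 0.2356.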